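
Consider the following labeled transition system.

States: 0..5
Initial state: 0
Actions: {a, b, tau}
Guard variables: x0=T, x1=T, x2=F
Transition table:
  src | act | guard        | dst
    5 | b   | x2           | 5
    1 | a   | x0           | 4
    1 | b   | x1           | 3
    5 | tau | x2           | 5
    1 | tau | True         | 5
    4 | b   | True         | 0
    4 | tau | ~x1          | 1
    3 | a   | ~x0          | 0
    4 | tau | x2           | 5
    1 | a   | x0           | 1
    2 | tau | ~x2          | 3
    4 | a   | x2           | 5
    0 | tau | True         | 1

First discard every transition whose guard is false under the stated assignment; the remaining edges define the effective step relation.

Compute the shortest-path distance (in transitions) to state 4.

Answer: 2

Analysis:
Breadth-first toward 4:
  Layer 0: {0}
  Layer 1: {1}
  Layer 2: {3,4,5}
depth(4)=2, e.g. tau·a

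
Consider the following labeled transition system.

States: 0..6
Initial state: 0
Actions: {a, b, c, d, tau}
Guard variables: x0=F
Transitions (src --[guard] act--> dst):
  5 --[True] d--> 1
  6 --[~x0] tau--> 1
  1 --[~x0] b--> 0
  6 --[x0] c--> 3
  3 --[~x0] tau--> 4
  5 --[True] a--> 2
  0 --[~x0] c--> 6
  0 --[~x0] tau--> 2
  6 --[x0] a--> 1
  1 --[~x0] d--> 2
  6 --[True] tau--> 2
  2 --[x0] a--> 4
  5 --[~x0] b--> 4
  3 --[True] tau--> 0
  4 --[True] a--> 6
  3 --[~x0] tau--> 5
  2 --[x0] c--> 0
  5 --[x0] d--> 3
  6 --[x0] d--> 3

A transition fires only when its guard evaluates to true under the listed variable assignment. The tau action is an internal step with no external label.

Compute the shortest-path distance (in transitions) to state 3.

Layered search for 3:
  depth 0: {0}
  depth 1: {2,6}
  depth 2: {1}
3 never appears.

Answer: UNREACHABLE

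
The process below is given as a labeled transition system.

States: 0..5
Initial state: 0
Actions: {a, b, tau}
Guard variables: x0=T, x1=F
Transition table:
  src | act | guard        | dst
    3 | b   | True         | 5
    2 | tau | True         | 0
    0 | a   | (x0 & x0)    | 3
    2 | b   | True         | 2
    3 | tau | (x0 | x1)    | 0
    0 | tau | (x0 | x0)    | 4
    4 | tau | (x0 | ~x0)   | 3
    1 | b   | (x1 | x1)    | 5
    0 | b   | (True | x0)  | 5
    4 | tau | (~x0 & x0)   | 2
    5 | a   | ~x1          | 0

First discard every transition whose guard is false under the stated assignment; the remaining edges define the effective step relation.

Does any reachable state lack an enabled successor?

Answer: DEADLOCK-FREE

Working:
Reach set: {0,3,4,5}
  0: a→3  b→5  tau→4  [deg 3]
  3: b→5  tau→0  [deg 2]
  4: tau→3  [deg 1]
  5: a→0  [deg 1]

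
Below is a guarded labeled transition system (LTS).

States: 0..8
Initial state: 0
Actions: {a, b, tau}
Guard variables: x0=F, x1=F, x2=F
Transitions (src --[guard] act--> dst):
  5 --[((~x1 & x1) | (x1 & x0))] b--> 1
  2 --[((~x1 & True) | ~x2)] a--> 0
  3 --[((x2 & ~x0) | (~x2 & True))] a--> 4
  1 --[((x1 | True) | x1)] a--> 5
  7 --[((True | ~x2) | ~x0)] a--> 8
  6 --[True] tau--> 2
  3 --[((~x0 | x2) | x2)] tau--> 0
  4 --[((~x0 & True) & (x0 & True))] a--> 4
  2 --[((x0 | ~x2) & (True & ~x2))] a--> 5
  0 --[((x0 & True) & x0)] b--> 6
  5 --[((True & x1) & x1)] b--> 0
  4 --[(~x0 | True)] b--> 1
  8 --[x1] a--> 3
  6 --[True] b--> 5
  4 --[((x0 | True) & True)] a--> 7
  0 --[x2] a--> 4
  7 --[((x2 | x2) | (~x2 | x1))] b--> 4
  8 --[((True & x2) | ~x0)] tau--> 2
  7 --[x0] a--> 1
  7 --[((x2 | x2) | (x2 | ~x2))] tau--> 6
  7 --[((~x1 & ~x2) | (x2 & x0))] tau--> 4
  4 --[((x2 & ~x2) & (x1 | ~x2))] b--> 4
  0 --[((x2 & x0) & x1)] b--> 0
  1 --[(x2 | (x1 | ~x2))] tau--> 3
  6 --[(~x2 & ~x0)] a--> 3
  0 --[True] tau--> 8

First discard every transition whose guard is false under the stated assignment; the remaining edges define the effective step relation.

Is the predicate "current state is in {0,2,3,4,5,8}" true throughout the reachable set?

Answer: INVARIANT HOLDS

Analysis:
Safe = {0,2,3,4,5,8}
Reach set: {0,2,5,8}
  0: ✓
  2: ✓
  5: ✓
  8: ✓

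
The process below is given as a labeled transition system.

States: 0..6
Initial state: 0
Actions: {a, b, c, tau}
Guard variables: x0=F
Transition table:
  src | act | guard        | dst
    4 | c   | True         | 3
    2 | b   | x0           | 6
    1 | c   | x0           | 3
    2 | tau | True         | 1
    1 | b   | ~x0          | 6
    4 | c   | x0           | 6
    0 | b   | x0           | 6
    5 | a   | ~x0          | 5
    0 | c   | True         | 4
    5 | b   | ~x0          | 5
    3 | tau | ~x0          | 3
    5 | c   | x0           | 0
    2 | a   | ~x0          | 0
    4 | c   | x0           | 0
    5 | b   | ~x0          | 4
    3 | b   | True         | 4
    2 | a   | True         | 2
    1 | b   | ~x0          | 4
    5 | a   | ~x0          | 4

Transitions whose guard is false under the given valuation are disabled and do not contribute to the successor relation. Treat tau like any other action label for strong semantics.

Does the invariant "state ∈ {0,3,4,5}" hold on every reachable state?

Inv-set: {0,3,4,5}
Reach set: {0,3,4}
  0: safe
  3: safe
  4: safe

Answer: INVARIANT HOLDS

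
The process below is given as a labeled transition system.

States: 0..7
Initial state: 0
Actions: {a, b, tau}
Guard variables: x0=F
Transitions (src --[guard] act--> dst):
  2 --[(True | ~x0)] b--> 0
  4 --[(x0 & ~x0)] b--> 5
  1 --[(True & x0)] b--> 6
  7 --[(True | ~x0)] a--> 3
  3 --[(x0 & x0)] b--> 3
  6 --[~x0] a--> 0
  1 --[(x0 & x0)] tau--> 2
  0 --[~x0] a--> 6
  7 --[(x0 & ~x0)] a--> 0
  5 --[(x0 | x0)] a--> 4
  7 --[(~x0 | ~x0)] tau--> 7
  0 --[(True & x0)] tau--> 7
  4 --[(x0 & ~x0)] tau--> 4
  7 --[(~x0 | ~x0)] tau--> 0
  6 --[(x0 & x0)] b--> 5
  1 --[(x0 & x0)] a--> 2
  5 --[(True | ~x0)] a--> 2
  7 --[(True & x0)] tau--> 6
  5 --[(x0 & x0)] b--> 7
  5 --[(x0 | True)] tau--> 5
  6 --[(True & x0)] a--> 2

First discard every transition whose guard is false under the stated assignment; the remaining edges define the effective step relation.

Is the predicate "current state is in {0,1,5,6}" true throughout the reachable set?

Safe = {0,1,5,6}
Reachable = {0,6}
  0: safe
  6: safe

Answer: INVARIANT HOLDS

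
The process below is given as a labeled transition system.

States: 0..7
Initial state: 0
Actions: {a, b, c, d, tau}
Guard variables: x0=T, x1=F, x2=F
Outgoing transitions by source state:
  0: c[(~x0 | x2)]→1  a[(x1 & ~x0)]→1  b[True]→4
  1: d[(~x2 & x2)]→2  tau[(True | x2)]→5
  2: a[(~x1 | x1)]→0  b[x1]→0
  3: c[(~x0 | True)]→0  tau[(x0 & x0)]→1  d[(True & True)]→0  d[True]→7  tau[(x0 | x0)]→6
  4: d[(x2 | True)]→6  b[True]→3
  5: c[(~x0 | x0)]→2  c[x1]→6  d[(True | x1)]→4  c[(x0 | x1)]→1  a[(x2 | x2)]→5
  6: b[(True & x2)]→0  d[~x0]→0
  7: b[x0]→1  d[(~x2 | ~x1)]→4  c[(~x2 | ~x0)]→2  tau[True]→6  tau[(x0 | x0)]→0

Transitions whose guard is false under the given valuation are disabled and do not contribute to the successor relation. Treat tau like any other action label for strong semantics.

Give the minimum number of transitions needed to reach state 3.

Answer: 2

Analysis:
BFS to 3:
  depth 0: {0}
  depth 1: {4}
  depth 2: {3,6}
first hit 3 at d=2 via b·b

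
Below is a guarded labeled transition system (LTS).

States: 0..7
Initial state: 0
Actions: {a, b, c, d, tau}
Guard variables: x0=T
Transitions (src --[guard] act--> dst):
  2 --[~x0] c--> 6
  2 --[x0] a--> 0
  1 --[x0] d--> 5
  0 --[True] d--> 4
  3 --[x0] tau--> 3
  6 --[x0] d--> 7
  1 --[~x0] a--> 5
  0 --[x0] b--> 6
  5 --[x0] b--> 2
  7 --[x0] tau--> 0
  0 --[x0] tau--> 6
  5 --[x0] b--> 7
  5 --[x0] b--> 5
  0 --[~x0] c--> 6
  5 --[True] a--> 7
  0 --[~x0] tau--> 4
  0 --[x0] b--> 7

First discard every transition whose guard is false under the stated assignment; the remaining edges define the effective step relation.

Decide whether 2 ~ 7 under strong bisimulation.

Answer: NOT BISIMILAR

Analysis:
Compute ~ classes (split until stable):
  round 0: {{0,1,2,3,4,5,6,7}}
  round 1: {{0},{1,6},{2},{3,7},{4},{5}}
  round 2: {{0},{1},{2},{3},{4},{5},{6},{7}}
8 equivalence class(es) (converged in 3)
2∈{2}, 7∈{7}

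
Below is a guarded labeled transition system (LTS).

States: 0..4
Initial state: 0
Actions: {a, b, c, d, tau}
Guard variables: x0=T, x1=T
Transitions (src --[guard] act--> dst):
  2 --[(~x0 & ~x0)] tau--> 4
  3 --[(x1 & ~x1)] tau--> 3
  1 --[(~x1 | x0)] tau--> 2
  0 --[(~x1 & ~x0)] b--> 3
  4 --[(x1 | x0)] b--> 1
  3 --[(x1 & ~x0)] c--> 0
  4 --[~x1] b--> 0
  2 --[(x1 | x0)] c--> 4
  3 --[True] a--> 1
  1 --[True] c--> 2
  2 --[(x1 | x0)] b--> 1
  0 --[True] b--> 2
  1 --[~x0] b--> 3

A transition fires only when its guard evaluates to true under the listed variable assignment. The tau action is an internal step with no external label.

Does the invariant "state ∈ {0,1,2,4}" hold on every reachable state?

Answer: INVARIANT HOLDS

Analysis:
Inv-set: {0,1,2,4}
R = {0,1,2,4}
  0: ✓
  1: ✓
  2: ✓
  4: ✓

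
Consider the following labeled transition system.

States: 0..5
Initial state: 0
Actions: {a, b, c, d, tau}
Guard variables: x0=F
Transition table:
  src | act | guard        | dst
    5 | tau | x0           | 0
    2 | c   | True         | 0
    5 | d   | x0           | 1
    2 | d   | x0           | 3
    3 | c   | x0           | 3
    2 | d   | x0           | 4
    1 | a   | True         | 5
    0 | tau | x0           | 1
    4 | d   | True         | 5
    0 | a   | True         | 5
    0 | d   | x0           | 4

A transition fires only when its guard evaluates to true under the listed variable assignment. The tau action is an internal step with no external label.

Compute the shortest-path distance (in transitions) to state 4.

Answer: UNREACHABLE

Working:
Layered search for 4:
  Layer 0: {0}
  Layer 1: {5}
4 never appears.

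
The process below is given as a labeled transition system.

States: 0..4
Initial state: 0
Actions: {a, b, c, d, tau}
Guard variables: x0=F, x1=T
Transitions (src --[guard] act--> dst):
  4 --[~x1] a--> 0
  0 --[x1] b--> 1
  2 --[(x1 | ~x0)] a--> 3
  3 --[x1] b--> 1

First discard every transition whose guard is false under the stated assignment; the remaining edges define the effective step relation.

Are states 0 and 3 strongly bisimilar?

Bisimulation quotient by refinement:
  π0 = {{0,1,2,3,4}}
  π1 = {{0,3},{1,4},{2}}
Fixed point at round 2; 3 class(es).
0∈{0,3}, 3∈{0,3}

Answer: BISIMILAR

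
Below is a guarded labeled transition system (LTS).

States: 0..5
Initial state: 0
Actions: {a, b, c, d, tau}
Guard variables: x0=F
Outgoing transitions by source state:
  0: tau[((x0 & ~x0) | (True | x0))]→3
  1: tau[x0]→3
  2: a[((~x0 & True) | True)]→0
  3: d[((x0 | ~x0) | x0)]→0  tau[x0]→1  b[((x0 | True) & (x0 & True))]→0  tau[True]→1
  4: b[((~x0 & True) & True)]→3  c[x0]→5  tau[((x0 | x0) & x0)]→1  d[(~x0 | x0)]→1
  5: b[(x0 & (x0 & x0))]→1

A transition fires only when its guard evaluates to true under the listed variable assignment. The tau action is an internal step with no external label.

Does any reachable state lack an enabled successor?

Reach set: {0,1,3}
  0: tau→3  [deg 1]
  1: ∅  [STUCK]
  3: d→0  tau→1  [deg 2]
trace reaching 1: tau·tau

Answer: DEADLOCK at state 1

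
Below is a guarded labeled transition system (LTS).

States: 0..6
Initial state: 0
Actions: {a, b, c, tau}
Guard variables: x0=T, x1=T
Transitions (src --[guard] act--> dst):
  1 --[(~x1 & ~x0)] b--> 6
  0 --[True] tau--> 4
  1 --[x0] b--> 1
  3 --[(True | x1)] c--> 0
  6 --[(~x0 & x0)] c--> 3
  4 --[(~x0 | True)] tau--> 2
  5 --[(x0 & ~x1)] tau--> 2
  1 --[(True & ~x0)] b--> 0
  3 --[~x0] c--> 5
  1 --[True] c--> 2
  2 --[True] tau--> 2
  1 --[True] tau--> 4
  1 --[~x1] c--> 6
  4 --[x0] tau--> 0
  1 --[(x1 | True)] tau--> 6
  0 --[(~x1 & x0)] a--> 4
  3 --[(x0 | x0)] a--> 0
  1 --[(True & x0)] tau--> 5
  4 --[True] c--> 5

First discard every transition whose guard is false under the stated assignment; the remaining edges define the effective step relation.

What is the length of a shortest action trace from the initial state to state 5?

Answer: 2

Analysis:
BFS to 5:
  L0 = {0}
  L1 = {4}
  L2 = {2,5}
depth(5)=2, e.g. tau·c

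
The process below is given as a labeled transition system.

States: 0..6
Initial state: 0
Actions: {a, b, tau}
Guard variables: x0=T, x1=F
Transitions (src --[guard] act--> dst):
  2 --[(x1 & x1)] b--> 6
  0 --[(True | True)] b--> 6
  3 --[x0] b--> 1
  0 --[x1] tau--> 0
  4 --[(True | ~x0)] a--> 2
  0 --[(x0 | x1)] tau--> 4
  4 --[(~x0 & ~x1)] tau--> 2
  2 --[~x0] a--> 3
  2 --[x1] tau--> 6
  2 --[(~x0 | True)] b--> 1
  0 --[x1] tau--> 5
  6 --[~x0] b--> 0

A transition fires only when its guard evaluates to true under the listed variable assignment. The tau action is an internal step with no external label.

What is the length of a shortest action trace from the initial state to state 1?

Answer: 3

Analysis:
Layered search for 1:
  depth 0: {0}
  depth 1: {4,6}
  depth 2: {2}
  depth 3: {1}
1 enters at depth 3; path tau·a·b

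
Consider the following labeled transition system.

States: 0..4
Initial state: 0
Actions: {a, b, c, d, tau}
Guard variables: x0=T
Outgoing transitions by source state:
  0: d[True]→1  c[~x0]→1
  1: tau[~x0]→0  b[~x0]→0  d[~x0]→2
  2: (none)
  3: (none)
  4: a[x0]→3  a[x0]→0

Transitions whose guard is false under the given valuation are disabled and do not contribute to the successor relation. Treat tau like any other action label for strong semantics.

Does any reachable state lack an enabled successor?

Answer: DEADLOCK at state 1

Trace:
Reachable = {0,1}
  0: d→1  [1 exit(s)]
  1: ∅  [STUCK]
Path to 1: d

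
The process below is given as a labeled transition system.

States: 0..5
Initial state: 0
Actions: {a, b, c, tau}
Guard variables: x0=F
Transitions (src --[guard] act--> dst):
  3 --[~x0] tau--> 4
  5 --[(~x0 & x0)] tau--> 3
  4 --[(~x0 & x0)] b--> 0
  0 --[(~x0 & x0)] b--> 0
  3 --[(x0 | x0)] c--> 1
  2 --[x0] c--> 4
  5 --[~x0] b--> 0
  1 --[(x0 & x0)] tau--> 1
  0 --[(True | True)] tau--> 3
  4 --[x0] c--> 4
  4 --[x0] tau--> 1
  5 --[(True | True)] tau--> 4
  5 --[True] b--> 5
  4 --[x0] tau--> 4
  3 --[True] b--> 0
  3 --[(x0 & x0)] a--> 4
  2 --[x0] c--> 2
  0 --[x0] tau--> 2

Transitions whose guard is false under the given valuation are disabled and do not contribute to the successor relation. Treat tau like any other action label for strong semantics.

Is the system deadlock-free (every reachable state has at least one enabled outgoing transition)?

Answer: DEADLOCK at state 4

Analysis:
Reach set: {0,3,4}
  0: tau→3  [1 out]
  3: b→0  tau→4  [2 out]
  4: ∅  [no exit]
trace reaching 4: tau·tau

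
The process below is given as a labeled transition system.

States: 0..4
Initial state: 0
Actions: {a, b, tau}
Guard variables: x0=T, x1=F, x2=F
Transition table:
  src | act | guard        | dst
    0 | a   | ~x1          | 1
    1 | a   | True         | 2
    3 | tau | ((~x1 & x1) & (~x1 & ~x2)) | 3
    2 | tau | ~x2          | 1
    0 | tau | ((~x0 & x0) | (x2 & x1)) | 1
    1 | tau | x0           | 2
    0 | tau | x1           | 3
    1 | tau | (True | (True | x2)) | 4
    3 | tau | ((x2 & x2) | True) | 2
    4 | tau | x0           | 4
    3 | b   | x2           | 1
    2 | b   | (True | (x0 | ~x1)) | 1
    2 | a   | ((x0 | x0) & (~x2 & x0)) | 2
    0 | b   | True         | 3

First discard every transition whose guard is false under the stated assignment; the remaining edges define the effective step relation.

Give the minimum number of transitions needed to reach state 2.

Breadth-first toward 2:
  L0 = {0}
  L1 = {1,3}
  L2 = {2,4}
depth(2)=2, e.g. a·a

Answer: 2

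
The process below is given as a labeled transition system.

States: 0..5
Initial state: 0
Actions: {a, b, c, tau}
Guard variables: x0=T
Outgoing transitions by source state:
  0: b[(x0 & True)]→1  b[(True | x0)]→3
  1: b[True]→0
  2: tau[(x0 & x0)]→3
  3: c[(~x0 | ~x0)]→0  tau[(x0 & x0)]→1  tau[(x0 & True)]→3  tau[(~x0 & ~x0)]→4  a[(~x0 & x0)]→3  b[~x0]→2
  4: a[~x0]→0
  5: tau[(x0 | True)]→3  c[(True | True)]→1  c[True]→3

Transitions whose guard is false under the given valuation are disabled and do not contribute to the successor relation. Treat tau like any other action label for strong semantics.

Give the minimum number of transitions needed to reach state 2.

BFS to 2:
  depth 0: {0}
  depth 1: {1,3}
2 never appears.

Answer: UNREACHABLE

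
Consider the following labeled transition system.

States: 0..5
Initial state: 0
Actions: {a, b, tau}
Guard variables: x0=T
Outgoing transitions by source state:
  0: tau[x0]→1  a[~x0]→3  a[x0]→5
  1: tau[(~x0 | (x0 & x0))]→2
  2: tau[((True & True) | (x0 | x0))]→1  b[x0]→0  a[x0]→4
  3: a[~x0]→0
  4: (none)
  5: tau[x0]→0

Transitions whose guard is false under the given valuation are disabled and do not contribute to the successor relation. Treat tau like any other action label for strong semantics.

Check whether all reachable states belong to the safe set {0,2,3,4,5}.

Safe = {0,2,3,4,5}
R = {0,1,2,4,5}
  0: ✓
  1: VIOLATES
  2: ✓
  4: ✓
  5: ✓
counterexample path to 1: tau

Answer: INVARIANT VIOLATED at state 1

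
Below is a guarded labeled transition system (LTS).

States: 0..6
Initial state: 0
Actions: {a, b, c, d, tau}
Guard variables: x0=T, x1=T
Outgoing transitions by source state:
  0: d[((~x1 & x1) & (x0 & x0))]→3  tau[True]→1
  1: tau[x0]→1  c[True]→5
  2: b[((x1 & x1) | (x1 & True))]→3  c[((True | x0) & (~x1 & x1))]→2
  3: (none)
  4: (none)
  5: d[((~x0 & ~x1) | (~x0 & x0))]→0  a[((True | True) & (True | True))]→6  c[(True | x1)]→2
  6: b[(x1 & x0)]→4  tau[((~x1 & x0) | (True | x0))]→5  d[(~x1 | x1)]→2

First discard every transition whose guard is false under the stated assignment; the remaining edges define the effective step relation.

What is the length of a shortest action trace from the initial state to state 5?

Answer: 2

Working:
Layered search for 5:
  depth 0: {0}
  depth 1: {1}
  depth 2: {5}
5 enters at depth 2; path tau·c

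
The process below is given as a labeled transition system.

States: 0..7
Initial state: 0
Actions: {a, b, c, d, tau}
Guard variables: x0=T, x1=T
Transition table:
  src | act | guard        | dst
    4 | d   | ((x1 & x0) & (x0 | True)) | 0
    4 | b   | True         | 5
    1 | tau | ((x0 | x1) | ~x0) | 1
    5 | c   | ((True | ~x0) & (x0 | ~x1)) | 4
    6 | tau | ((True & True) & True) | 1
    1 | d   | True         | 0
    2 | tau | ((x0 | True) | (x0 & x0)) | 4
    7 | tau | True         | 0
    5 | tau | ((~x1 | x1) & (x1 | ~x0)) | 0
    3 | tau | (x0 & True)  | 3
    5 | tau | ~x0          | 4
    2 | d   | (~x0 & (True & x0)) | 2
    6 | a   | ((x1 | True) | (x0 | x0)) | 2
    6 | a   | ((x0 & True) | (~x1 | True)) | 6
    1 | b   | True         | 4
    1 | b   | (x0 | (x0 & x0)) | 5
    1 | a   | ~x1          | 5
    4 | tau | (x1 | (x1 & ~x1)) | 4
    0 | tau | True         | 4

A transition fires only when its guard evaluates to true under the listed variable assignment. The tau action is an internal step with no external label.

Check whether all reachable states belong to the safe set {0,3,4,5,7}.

Allowed set {0,3,4,5,7}
Reach set: {0,4,5}
  0: ok
  4: ok
  5: ok

Answer: INVARIANT HOLDS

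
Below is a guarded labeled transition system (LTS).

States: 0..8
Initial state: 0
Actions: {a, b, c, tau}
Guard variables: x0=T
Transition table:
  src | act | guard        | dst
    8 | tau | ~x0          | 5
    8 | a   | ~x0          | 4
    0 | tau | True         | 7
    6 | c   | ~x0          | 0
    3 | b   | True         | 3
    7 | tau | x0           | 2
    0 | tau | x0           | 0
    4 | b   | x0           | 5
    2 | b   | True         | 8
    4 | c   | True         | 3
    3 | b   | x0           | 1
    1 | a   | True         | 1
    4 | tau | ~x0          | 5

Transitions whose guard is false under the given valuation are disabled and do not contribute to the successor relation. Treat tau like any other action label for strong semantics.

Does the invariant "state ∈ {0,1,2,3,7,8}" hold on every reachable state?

Answer: INVARIANT HOLDS

Trace:
Safe = {0,1,2,3,7,8}
Reach set: {0,2,7,8}
  0: ok
  2: ok
  7: ok
  8: ok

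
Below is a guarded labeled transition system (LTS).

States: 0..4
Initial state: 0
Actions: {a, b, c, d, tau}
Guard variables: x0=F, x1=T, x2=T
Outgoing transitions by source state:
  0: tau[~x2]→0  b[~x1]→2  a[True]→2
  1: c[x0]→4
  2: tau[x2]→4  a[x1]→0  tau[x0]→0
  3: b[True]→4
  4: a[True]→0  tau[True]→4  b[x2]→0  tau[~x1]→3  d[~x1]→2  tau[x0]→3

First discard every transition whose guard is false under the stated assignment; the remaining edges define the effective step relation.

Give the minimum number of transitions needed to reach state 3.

Answer: UNREACHABLE

Analysis:
Breadth-first toward 3:
  Layer 0: {0}
  Layer 1: {2}
  Layer 2: {4}
3 never appears.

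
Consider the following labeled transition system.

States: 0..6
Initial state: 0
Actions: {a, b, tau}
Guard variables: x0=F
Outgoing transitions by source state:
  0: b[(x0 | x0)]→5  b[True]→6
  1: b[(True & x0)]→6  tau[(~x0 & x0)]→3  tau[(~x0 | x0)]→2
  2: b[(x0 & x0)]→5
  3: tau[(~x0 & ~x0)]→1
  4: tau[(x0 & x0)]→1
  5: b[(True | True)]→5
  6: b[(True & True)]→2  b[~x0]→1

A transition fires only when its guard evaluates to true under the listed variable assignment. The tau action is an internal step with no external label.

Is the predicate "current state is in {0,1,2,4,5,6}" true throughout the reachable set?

Allowed set {0,1,2,4,5,6}
R = {0,1,2,6}
  0: ok
  1: ok
  2: ok
  6: ok

Answer: INVARIANT HOLDS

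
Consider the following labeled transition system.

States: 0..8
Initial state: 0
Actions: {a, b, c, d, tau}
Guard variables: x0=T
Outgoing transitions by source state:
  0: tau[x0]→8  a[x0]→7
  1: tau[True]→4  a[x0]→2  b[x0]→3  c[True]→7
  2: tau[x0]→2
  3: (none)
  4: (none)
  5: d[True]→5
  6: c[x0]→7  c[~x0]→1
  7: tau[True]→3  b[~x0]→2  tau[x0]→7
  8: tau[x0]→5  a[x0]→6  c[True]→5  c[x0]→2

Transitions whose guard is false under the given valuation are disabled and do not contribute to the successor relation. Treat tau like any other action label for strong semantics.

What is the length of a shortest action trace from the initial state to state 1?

Answer: UNREACHABLE

Trace:
Layered search for 1:
  L0 = {0}
  L1 = {7,8}
  L2 = {2,3,5,6}
1 never appears.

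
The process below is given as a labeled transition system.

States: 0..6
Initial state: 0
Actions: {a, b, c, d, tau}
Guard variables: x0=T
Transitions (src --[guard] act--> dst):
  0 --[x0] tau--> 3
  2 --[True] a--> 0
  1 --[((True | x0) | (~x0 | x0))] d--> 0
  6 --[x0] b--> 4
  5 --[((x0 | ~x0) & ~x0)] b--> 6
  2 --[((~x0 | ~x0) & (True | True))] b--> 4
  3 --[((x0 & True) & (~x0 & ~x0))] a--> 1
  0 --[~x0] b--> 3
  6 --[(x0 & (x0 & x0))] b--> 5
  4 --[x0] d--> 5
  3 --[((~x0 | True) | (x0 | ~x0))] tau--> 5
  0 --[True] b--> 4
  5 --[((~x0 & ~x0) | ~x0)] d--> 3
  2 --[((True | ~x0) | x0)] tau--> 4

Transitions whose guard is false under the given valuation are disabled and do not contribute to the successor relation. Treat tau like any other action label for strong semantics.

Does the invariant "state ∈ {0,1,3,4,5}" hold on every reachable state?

Answer: INVARIANT HOLDS

Trace:
Safe = {0,1,3,4,5}
Reach set: {0,3,4,5}
  0: ✓
  3: ✓
  4: ✓
  5: ✓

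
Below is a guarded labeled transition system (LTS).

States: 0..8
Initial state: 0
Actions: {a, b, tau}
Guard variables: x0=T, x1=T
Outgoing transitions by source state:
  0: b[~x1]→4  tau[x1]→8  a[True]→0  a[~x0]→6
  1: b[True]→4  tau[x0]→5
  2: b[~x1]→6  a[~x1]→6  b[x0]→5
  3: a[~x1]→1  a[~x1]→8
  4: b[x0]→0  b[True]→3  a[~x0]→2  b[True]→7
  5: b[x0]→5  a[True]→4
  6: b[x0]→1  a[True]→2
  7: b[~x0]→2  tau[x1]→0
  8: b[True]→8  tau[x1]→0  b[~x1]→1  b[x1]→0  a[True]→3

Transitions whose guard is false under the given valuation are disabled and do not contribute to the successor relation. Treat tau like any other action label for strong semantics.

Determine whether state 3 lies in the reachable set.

Guard filter leaves 17 enabled edge(s).
Layer 0: {0}
Layer 1: {8}  cumulative {0,8}
Layer 2: {3}  cumulative {0,3,8}
Reach set: {0,3,8}
trace reaching 3: tau·a

Answer: REACHABLE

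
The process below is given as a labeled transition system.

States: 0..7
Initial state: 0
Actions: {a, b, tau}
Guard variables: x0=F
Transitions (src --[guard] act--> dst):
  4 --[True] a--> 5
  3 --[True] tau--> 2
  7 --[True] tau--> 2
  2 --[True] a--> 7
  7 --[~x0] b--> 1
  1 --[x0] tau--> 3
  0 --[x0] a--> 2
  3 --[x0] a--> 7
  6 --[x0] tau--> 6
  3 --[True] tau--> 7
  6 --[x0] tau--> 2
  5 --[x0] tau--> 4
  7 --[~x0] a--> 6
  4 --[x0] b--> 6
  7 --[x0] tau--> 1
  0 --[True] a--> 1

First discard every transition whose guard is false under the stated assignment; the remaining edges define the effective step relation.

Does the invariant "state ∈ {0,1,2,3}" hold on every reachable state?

Answer: INVARIANT HOLDS

Working:
Safe = {0,1,2,3}
R = {0,1}
  0: safe
  1: safe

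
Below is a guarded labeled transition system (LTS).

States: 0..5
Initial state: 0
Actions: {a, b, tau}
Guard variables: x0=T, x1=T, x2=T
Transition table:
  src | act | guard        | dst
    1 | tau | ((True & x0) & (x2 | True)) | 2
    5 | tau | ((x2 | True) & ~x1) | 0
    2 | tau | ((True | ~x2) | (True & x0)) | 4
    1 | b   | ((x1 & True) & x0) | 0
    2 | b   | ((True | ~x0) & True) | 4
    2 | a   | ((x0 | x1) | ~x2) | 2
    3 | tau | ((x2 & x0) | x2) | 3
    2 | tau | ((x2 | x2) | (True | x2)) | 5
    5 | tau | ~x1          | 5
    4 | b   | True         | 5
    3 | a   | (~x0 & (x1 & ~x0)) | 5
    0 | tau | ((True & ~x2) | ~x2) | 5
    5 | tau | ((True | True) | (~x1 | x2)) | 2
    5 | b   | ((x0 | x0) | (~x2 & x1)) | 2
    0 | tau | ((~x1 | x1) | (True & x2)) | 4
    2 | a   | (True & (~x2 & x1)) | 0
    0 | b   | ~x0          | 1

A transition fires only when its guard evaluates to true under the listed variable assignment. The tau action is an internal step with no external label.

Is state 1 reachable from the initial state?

Answer: UNREACHABLE

Working:
After dropping false guards: 11 live edges.
Layer 0: {0}
Layer 1: {4}  total {0,4}
Layer 2: {5}  total {0,4,5}
Layer 3: {2}  total {0,2,4,5}
R = {0,2,4,5}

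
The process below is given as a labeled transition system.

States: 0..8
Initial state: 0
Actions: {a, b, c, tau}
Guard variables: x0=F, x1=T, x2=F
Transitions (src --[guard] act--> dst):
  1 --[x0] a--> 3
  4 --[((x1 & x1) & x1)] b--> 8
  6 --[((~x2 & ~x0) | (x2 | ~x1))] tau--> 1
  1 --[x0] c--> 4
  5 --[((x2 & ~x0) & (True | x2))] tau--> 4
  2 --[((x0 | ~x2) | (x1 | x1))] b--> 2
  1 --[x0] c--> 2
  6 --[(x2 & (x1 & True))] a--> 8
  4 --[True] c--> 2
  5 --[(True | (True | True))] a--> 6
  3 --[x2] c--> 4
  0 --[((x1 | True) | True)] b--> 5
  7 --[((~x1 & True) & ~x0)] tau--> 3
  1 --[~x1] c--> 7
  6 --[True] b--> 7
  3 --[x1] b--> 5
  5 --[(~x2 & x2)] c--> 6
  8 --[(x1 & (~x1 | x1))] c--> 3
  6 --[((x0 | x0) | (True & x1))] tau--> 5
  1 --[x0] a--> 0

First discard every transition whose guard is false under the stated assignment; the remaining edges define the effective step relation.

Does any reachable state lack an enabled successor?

Reach set: {0,1,5,6,7}
  0: b→5  [1 out]
  1: ∅  [no exit]
  5: a→6  [1 out]
  6: b→7  tau→1  tau→5  [3 out]
  7: ∅  [no exit]
trace reaching 1: b·a·tau

Answer: DEADLOCK at state 1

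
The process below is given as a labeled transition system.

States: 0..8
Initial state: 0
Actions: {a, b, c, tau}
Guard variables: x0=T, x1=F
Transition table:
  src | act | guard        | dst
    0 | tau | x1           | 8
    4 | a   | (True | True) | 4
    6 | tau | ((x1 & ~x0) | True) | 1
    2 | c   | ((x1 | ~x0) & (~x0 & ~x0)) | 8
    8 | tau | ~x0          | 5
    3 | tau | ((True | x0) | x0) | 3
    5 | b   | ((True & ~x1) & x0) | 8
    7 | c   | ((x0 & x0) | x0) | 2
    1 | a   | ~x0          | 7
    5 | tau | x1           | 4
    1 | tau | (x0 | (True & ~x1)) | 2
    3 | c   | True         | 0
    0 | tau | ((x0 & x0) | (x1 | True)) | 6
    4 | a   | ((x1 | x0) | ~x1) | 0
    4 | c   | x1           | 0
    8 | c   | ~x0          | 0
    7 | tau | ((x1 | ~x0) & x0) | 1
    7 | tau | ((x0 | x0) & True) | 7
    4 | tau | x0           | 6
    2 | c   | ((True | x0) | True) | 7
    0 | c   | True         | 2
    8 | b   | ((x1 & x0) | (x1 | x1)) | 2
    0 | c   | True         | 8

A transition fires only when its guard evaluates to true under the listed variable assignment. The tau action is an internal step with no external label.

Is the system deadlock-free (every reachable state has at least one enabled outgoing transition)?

Reach set: {0,1,2,6,7,8}
  0: c→2  c→8  tau→6  [3 exit(s)]
  1: tau→2  [1 exit(s)]
  2: c→7  [1 exit(s)]
  6: tau→1  [1 exit(s)]
  7: c→2  tau→7  [2 exit(s)]
  8: ∅  [no exit]
Path to 8: c

Answer: DEADLOCK at state 8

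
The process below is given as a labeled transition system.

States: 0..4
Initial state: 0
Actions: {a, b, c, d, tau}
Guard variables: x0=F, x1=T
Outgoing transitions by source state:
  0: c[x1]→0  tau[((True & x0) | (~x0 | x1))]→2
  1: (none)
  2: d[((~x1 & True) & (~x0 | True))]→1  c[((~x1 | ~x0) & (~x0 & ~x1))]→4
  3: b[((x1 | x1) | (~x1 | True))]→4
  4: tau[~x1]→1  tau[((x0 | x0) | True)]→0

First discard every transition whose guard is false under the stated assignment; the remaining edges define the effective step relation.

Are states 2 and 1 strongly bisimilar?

Refine partition for ~:
  round 0: {{0,1,2,3,4}}
  round 1: {{0},{1,2},{3},{4}}
Fixed point at round 2; 4 class(es).
[2]={1,2}  [1]={1,2}

Answer: BISIMILAR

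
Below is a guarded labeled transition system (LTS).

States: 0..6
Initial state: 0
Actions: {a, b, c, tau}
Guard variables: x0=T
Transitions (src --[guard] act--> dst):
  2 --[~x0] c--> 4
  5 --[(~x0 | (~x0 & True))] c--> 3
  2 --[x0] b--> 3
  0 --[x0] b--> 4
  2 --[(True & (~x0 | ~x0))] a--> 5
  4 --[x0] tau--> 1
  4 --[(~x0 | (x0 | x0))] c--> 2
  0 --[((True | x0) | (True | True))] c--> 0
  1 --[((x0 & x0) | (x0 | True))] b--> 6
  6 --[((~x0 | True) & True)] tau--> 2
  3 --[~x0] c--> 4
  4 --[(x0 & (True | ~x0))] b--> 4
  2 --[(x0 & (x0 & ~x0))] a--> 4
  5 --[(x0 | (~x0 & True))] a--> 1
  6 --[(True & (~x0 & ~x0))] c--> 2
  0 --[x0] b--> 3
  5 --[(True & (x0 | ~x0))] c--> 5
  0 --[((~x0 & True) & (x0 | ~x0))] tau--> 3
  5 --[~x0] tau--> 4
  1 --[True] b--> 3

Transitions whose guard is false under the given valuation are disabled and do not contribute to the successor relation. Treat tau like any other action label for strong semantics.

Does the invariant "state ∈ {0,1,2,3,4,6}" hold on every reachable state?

Safe = {0,1,2,3,4,6}
Reach set: {0,1,2,3,4,6}
  0: ✓
  1: ✓
  2: ✓
  3: ✓
  4: ✓
  6: ✓

Answer: INVARIANT HOLDS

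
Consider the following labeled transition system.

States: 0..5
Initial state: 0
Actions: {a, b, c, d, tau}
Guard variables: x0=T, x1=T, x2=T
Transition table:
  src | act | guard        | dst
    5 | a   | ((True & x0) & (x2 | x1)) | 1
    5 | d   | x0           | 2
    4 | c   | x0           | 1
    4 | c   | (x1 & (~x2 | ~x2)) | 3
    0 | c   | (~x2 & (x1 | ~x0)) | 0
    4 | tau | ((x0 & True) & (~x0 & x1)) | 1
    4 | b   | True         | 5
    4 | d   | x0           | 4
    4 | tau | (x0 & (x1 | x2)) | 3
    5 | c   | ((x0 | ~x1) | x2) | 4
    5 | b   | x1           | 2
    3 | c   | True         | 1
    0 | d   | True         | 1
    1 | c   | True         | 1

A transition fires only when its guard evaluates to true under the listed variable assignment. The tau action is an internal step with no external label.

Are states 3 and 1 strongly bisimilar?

Answer: BISIMILAR

Trace:
Compute ~ classes (split until stable):
  P[0] = {{0,1,2,3,4,5}}
  P[1] = {{0},{1,3},{2},{4},{5}}
5 equivalence class(es) (converged in 2)
3∈{1,3}, 1∈{1,3}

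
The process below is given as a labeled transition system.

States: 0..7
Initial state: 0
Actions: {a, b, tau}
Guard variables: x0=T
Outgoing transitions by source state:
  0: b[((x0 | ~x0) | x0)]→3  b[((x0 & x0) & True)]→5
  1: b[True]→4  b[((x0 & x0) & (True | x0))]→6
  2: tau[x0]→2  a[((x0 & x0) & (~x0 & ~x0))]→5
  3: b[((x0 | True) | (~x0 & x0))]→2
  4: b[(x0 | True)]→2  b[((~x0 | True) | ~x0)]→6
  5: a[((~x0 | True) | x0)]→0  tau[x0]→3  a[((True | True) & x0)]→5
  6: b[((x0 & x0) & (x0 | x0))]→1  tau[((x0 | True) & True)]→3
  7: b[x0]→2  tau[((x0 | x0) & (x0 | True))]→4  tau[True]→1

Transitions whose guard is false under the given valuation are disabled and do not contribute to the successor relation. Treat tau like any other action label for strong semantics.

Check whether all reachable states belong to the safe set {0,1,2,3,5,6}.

Allowed set {0,1,2,3,5,6}
R = {0,2,3,5}
  0: ✓
  2: ✓
  3: ✓
  5: ✓

Answer: INVARIANT HOLDS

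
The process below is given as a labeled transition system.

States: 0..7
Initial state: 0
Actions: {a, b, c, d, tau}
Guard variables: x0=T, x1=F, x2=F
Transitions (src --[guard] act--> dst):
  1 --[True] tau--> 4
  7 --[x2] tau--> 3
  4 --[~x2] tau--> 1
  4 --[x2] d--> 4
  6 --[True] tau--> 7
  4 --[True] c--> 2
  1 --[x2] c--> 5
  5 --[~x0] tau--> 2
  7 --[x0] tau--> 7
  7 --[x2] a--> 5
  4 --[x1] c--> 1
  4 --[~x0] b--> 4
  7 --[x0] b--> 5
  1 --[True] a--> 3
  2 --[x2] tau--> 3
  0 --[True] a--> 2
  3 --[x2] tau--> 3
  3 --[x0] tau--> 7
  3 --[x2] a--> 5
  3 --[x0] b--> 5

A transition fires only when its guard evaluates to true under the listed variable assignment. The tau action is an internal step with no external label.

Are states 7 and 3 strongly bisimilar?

Compute ~ classes (split until stable):
  round 0: {{0,1,2,3,4,5,6,7}}
  round 1: {{0},{1},{2,5},{3,7},{4},{6}}
Fixed point at round 2; 6 class(es).
class of 7: {3,7}; class of 3: {3,7}

Answer: BISIMILAR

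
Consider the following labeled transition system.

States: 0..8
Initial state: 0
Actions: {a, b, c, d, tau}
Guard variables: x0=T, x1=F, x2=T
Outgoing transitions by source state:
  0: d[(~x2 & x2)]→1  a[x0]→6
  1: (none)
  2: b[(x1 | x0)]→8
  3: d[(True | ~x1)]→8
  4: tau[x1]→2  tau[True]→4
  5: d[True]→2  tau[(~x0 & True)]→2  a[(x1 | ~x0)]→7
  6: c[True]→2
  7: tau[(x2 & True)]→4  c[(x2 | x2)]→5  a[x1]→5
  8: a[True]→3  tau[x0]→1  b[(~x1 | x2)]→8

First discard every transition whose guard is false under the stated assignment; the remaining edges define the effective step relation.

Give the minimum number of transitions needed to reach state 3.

Layered search for 3:
  L0 = {0}
  L1 = {6}
  L2 = {2}
  L3 = {8}
  L4 = {1,3}
first hit 3 at d=4 via a·c·b·a

Answer: 4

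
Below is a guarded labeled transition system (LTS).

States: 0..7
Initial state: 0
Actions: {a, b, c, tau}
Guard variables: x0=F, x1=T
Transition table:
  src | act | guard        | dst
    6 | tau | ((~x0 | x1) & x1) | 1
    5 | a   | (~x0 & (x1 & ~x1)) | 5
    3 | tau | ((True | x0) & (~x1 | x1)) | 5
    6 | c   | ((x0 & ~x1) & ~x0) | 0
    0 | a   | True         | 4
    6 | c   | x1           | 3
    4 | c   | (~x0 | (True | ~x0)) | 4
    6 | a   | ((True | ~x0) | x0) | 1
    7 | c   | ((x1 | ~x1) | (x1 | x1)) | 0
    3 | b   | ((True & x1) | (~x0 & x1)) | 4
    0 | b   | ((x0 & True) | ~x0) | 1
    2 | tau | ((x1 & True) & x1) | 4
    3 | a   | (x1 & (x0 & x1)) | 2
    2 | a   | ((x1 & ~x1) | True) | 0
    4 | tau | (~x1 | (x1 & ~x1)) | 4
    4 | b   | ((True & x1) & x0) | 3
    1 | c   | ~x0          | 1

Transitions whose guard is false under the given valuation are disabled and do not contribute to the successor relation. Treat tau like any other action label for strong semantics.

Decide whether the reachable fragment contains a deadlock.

Answer: DEADLOCK-FREE

Trace:
R = {0,1,4}
  0: a→4  b→1  [deg 2]
  1: c→1  [deg 1]
  4: c→4  [deg 1]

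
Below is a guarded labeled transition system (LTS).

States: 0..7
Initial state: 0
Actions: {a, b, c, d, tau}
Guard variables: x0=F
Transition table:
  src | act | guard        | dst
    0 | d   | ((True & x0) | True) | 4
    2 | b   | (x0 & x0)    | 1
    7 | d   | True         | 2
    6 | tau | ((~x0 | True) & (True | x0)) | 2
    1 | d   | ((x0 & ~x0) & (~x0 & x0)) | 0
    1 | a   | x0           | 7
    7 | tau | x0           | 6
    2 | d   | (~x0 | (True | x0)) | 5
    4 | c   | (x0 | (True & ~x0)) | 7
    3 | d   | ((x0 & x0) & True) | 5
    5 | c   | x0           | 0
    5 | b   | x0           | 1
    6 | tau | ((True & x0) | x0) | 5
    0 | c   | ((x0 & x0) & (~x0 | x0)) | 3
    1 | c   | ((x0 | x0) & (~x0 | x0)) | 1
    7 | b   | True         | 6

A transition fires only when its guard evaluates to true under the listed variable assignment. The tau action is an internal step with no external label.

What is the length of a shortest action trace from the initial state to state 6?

BFS to 6:
  L0 = {0}
  L1 = {4}
  L2 = {7}
  L3 = {2,6}
depth(6)=3, e.g. d·c·b

Answer: 3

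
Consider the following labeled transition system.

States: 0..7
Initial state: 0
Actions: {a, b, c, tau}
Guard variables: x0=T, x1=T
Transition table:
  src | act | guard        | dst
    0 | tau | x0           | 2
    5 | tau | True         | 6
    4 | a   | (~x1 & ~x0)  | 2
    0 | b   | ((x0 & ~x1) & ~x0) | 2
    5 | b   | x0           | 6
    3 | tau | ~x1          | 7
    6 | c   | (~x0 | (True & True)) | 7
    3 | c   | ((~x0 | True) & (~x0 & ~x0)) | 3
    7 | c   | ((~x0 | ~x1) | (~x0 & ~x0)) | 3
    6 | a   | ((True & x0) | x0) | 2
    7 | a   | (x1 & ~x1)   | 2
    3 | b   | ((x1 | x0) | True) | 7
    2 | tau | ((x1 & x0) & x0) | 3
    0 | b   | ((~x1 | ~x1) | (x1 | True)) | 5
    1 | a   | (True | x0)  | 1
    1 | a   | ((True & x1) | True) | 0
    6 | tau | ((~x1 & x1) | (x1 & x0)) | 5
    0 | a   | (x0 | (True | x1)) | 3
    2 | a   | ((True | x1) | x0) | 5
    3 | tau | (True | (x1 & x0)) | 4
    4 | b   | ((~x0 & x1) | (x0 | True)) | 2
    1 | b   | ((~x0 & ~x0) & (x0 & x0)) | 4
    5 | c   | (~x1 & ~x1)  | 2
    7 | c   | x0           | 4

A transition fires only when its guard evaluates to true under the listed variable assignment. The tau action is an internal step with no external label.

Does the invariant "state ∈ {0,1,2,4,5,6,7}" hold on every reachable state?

Answer: INVARIANT VIOLATED at state 3

Working:
Inv-set: {0,1,2,4,5,6,7}
R = {0,2,3,4,5,6,7}
  0: ok
  2: ok
  3: ✗ unsafe
  4: ok
  5: ok
  6: ok
  7: ok
counterexample path to 3: a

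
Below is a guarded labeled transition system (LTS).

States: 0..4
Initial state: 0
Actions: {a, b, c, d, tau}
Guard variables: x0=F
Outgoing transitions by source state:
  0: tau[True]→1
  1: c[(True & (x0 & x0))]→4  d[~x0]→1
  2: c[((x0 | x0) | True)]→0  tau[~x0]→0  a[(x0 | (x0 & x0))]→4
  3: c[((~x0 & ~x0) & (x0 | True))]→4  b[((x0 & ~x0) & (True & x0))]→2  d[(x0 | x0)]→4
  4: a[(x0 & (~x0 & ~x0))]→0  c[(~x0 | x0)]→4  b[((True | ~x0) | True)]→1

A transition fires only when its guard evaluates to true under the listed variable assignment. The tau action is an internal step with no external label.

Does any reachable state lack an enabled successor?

Answer: DEADLOCK-FREE

Analysis:
Reachable = {0,1}
  0: tau→1  [1 exit(s)]
  1: d→1  [1 exit(s)]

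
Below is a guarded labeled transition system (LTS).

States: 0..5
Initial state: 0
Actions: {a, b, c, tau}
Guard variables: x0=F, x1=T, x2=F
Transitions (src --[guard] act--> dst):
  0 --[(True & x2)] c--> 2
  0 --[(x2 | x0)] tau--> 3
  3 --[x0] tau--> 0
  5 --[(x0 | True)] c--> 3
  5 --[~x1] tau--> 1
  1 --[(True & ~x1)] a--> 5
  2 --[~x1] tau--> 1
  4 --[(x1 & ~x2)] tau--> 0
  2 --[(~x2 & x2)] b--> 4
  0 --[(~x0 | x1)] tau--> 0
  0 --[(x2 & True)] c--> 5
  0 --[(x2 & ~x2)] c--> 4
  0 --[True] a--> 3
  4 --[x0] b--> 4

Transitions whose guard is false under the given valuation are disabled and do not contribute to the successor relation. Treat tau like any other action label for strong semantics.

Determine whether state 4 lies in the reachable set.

Answer: UNREACHABLE

Analysis:
Guard filter leaves 4 enabled edge(s).
L0 = {0}
L1 = {3}  total {0,3}
Reach set: {0,3}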